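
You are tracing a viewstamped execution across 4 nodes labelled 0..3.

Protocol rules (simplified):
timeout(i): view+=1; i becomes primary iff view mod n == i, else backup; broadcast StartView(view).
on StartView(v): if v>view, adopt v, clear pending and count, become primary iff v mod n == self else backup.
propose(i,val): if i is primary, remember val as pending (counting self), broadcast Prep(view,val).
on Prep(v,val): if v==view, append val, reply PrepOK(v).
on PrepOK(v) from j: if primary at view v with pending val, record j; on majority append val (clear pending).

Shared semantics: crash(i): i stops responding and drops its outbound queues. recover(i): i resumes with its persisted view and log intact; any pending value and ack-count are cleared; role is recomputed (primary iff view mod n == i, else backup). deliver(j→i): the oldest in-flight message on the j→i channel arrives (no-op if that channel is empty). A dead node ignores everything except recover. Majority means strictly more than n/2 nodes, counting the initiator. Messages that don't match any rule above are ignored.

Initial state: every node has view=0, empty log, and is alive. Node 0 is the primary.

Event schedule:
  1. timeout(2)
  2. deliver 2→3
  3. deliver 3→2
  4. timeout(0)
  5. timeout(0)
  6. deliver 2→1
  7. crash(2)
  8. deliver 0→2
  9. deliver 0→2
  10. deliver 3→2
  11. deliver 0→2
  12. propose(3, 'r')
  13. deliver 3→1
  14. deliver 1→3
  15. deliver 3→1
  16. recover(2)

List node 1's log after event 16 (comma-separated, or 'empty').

empty

step 1 timeout(2): 2={back,v=1,log=-}
step 2 deliver 2→3: 3={back,v=1,log=-}
step 3 deliver 3→2: —
step 4 timeout(0): 0={back,v=1,log=-}
step 5 timeout(0): 0={back,v=2,log=-}
step 6 deliver 2→1: 1={prim,v=1,log=-}
step 7 crash(2): 2={✗back,v=1,log=-}
step 8 deliver 0→2: —
step 9 deliver 0→2: —
step 10 deliver 3→2: —
step 11 deliver 0→2: —
step 12 propose(3,'r'): —
step 13 deliver 3→1: —
step 14 deliver 1→3: —
step 15 deliver 3→1: —
step 16 recover(2): 2={back,v=1,log=-}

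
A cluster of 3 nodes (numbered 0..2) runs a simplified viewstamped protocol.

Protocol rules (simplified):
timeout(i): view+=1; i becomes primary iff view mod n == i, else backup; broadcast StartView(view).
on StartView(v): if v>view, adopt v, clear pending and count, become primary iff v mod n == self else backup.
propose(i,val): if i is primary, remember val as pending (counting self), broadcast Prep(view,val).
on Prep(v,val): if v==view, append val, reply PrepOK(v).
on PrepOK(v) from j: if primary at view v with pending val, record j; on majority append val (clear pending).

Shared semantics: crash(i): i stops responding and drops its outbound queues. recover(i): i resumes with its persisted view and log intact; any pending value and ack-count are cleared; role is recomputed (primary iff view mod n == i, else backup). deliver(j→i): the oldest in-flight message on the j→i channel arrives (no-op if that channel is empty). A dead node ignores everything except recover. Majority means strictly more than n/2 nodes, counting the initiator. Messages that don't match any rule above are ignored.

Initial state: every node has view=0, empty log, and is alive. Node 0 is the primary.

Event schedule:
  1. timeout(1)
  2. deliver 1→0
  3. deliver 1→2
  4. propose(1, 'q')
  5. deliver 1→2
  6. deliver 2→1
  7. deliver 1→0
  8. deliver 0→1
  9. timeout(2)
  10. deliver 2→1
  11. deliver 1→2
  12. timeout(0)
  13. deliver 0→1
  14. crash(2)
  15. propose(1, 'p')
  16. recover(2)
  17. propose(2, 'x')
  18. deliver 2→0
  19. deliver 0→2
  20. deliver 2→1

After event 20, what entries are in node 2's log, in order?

q

after 1 — timeout(1): n1:prim/v1/[-]
after 2 — deliver 1→0: n0:back/v1/[-]
after 3 — deliver 1→2: n2:back/v1/[-]
after 4 — propose(1,'q'): ·
after 5 — deliver 1→2: n2:back/v1/[q]
after 6 — deliver 2→1: n1:prim/v1/[q]
after 7 — deliver 1→0: n0:back/v1/[q]
after 8 — deliver 0→1: ·
after 9 — timeout(2): n2:prim/v2/[q]
after 10 — deliver 2→1: n1:back/v2/[q]
after 11 — deliver 1→2: ·
after 12 — timeout(0): n0:back/v2/[q]
after 13 — deliver 0→1: ·
after 14 — crash(2): n2:✗prim/v2/[q]
after 15 — propose(1,'p'): ·
after 16 — recover(2): n2:prim/v2/[q]
after 17 — propose(2,'x'): ·
after 18 — deliver 2→0: n0:back/v2/[q,x]
after 19 — deliver 0→2: ·
after 20 — deliver 2→1: n1:back/v2/[q,x]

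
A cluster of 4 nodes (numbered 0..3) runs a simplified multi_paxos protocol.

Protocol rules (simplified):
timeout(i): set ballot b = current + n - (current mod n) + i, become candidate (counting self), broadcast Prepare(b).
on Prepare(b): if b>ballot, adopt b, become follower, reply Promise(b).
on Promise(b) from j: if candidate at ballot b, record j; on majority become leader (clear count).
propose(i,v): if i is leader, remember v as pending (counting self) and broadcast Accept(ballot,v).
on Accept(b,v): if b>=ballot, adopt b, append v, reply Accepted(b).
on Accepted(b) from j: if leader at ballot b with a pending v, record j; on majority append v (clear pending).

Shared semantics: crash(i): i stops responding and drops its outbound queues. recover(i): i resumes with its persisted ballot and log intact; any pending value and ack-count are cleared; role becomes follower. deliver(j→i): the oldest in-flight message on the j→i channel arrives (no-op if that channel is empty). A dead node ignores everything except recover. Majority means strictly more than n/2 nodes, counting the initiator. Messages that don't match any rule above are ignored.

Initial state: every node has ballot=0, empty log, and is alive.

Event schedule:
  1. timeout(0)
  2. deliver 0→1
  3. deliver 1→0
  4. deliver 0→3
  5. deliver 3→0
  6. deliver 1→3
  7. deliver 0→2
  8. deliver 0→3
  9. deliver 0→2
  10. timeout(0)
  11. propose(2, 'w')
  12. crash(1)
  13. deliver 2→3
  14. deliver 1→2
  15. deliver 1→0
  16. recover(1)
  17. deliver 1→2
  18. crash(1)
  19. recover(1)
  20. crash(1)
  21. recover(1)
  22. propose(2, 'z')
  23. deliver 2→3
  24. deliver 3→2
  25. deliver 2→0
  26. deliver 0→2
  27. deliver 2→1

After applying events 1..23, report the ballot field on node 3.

4

step 1 timeout(0): 0={cand,b=4,log=-}
step 2 deliver 0→1: 1={foll,b=4,log=-}
step 3 deliver 1→0: —
step 4 deliver 0→3: 3={foll,b=4,log=-}
step 5 deliver 3→0: 0={lead,b=4,log=-}
step 6 deliver 1→3: —
step 7 deliver 0→2: 2={foll,b=4,log=-}
step 8 deliver 0→3: —
step 9 deliver 0→2: —
step 10 timeout(0): 0={cand,b=8,log=-}
step 11 propose(2,'w'): —
step 12 crash(1): 1={✗foll,b=4,log=-}
step 13 deliver 2→3: —
step 14 deliver 1→2: —
step 15 deliver 1→0: —
step 16 recover(1): 1={foll,b=4,log=-}
step 17 deliver 1→2: —
step 18 crash(1): 1={✗foll,b=4,log=-}
step 19 recover(1): 1={foll,b=4,log=-}
step 20 crash(1): 1={✗foll,b=4,log=-}
step 21 recover(1): 1={foll,b=4,log=-}
step 22 propose(2,'z'): —
step 23 deliver 2→3: —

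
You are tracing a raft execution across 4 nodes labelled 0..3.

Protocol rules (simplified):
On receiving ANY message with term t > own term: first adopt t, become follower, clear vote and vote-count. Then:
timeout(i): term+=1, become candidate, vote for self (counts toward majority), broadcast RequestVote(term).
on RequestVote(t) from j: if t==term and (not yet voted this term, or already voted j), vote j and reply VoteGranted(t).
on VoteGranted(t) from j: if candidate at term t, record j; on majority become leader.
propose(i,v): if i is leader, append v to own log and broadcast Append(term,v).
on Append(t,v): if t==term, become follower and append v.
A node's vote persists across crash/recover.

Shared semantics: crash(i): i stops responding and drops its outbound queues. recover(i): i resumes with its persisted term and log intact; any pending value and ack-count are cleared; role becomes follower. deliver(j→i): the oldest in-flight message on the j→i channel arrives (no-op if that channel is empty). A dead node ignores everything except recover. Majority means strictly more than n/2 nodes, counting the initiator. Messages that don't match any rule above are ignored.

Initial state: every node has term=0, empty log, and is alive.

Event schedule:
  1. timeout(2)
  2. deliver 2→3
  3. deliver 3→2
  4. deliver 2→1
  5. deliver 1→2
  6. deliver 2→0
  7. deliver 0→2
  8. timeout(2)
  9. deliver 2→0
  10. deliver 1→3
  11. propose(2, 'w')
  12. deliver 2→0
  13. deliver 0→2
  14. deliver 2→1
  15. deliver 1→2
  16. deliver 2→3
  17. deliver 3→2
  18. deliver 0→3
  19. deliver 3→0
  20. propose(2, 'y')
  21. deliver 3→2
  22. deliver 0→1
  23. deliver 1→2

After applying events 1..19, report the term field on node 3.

[1] timeout(2) → N2(cand t1 [-])
[2] deliver 2→3 → N3(foll t1 [-])
[3] deliver 3→2 → ∅
[4] deliver 2→1 → N1(foll t1 [-])
[5] deliver 1→2 → N2(lead t1 [-])
[6] deliver 2→0 → N0(foll t1 [-])
[7] deliver 0→2 → ∅
[8] timeout(2) → N2(cand t2 [-])
[9] deliver 2→0 → N0(foll t2 [-])
[10] deliver 1→3 → ∅
[11] propose(2,'w') → ∅
[12] deliver 2→0 → ∅
[13] deliver 0→2 → ∅
[14] deliver 2→1 → N1(foll t2 [-])
[15] deliver 1→2 → N2(lead t2 [-])
[16] deliver 2→3 → N3(foll t2 [-])
[17] deliver 3→2 → ∅
[18] deliver 0→3 → ∅
[19] deliver 3→0 → ∅

2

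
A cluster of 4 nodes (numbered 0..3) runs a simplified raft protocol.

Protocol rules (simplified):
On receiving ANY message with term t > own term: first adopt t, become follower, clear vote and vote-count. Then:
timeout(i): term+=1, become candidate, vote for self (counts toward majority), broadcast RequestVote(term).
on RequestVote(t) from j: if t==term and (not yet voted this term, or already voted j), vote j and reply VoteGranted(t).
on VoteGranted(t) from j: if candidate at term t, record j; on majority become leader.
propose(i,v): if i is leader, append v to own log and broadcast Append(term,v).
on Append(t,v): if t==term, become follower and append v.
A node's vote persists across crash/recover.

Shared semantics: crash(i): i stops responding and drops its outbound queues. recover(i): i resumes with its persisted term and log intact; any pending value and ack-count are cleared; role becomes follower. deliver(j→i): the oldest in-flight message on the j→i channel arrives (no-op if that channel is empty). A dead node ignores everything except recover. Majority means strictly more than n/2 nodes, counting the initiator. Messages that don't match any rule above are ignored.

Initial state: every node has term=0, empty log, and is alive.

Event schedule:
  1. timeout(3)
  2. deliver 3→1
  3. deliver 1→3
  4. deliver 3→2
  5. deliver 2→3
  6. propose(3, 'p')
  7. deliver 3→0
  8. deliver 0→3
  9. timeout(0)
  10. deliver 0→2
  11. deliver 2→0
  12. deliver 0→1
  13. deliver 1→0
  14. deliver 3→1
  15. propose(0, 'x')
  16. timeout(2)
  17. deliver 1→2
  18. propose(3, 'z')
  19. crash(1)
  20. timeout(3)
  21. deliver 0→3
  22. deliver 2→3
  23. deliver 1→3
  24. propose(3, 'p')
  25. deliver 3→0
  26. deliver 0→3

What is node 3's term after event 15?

1

after 1 — timeout(3): n3:cand/t1/[-]
after 2 — deliver 3→1: n1:foll/t1/[-]
after 3 — deliver 1→3: ·
after 4 — deliver 3→2: n2:foll/t1/[-]
after 5 — deliver 2→3: n3:lead/t1/[-]
after 6 — propose(3,'p'): n3:lead/t1/[p]
after 7 — deliver 3→0: n0:foll/t1/[-]
after 8 — deliver 0→3: ·
after 9 — timeout(0): n0:cand/t2/[-]
after 10 — deliver 0→2: n2:foll/t2/[-]
after 11 — deliver 2→0: ·
after 12 — deliver 0→1: n1:foll/t2/[-]
after 13 — deliver 1→0: n0:lead/t2/[-]
after 14 — deliver 3→1: ·
after 15 — propose(0,'x'): n0:lead/t2/[x]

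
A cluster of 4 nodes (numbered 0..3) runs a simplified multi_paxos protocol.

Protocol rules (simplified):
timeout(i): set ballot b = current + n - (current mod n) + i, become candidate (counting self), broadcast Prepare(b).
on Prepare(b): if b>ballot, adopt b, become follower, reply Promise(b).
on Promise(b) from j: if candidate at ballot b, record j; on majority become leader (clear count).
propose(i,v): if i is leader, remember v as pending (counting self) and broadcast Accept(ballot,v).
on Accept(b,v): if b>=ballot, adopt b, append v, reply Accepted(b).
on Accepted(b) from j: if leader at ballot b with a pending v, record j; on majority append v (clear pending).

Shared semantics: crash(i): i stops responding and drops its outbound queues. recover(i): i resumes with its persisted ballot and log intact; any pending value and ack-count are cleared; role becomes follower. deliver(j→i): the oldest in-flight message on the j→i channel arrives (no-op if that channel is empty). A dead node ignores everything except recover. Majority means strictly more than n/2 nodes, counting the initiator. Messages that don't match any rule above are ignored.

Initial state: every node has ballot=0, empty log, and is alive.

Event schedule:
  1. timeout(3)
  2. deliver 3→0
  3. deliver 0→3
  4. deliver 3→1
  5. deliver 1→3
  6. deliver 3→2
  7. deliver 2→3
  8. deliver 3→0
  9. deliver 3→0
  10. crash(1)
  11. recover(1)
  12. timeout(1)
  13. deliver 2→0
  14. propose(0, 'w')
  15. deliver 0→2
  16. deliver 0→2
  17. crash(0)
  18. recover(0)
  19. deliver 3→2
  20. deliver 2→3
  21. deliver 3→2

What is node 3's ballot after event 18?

7

e1 timeout(3): 3[cand,b=7,-]
e2 deliver 3→0: 0[foll,b=7,-]
e3 deliver 0→3: ·
e4 deliver 3→1: 1[foll,b=7,-]
e5 deliver 1→3: 3[lead,b=7,-]
e6 deliver 3→2: 2[foll,b=7,-]
e7 deliver 2→3: ·
e8 deliver 3→0: ·
e9 deliver 3→0: ·
e10 crash(1): 1[✗foll,b=7,-]
e11 recover(1): 1[foll,b=7,-]
e12 timeout(1): 1[cand,b=9,-]
e13 deliver 2→0: ·
e14 propose(0,'w'): ·
e15 deliver 0→2: ·
e16 deliver 0→2: ·
e17 crash(0): 0[✗foll,b=7,-]
e18 recover(0): 0[foll,b=7,-]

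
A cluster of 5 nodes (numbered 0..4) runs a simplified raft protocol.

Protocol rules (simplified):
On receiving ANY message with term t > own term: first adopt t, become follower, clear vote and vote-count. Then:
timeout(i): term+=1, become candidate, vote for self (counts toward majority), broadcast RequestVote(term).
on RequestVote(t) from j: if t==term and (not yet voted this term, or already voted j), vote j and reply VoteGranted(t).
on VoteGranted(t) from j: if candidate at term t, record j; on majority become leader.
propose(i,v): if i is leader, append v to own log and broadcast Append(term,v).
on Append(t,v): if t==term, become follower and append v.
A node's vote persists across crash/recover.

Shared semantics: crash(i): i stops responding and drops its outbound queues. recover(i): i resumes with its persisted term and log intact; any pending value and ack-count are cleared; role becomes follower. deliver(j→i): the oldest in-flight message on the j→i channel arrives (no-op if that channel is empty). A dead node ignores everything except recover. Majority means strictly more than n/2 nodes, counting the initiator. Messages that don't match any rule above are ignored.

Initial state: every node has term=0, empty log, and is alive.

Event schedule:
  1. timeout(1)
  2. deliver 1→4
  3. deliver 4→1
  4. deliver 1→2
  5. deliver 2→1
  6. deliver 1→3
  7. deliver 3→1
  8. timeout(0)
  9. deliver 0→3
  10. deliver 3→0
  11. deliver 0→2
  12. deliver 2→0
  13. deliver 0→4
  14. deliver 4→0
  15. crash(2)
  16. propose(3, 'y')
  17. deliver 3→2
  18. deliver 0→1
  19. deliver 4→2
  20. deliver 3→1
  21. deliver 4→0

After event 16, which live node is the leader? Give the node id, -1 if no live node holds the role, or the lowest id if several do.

1

1. timeout(1):  <1:cand t1 ->
2. deliver 1→4:  <4:foll t1 ->
3. deliver 4→1:  nop
4. deliver 1→2:  <2:foll t1 ->
5. deliver 2→1:  <1:lead t1 ->
6. deliver 1→3:  <3:foll t1 ->
7. deliver 3→1:  nop
8. timeout(0):  <0:cand t1 ->
9. deliver 0→3:  nop
10. deliver 3→0:  nop
11. deliver 0→2:  nop
12. deliver 2→0:  nop
13. deliver 0→4:  nop
14. deliver 4→0:  nop
15. crash(2):  <2:✗foll t1 ->
16. propose(3,'y'):  nop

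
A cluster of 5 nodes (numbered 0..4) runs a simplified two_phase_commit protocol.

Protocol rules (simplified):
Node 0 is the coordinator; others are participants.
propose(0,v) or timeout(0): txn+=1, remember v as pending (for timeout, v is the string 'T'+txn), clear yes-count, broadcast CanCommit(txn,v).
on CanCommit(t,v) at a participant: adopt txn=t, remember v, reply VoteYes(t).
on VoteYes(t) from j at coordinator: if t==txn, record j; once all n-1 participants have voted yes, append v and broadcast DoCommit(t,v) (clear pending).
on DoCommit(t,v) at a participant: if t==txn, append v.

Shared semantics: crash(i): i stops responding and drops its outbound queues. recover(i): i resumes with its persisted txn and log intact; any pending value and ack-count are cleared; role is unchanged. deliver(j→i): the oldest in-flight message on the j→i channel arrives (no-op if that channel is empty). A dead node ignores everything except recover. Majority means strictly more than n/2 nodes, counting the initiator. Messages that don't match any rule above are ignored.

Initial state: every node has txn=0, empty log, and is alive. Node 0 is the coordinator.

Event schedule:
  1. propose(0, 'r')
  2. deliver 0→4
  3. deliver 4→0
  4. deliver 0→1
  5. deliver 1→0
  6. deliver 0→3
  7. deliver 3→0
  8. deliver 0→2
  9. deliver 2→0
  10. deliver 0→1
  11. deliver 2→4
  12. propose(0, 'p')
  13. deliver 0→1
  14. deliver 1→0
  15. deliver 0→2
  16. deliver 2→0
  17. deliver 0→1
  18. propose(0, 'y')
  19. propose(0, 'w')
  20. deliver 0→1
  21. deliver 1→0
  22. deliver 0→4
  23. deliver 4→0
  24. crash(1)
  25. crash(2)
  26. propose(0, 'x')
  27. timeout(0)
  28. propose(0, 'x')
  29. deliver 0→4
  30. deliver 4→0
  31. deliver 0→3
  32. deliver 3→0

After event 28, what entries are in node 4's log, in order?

step 1 propose(0,'r'): 0={coor,t=1,log=-}
step 2 deliver 0→4: 4={part,t=1,log=-}
step 3 deliver 4→0: —
step 4 deliver 0→1: 1={part,t=1,log=-}
step 5 deliver 1→0: —
step 6 deliver 0→3: 3={part,t=1,log=-}
step 7 deliver 3→0: —
step 8 deliver 0→2: 2={part,t=1,log=-}
step 9 deliver 2→0: 0={coor,t=1,log=r}
step 10 deliver 0→1: 1={part,t=1,log=r}
step 11 deliver 2→4: —
step 12 propose(0,'p'): 0={coor,t=2,log=r}
step 13 deliver 0→1: 1={part,t=2,log=r}
step 14 deliver 1→0: —
step 15 deliver 0→2: 2={part,t=1,log=r}
step 16 deliver 2→0: —
step 17 deliver 0→1: —
step 18 propose(0,'y'): 0={coor,t=3,log=r}
step 19 propose(0,'w'): 0={coor,t=4,log=r}
step 20 deliver 0→1: 1={part,t=3,log=r}
step 21 deliver 1→0: —
step 22 deliver 0→4: 4={part,t=1,log=r}
step 23 deliver 4→0: —
step 24 crash(1): 1={✗part,t=3,log=r}
step 25 crash(2): 2={✗part,t=1,log=r}
step 26 propose(0,'x'): 0={coor,t=5,log=r}
step 27 timeout(0): 0={coor,t=6,log=r}
step 28 propose(0,'x'): 0={coor,t=7,log=r}

r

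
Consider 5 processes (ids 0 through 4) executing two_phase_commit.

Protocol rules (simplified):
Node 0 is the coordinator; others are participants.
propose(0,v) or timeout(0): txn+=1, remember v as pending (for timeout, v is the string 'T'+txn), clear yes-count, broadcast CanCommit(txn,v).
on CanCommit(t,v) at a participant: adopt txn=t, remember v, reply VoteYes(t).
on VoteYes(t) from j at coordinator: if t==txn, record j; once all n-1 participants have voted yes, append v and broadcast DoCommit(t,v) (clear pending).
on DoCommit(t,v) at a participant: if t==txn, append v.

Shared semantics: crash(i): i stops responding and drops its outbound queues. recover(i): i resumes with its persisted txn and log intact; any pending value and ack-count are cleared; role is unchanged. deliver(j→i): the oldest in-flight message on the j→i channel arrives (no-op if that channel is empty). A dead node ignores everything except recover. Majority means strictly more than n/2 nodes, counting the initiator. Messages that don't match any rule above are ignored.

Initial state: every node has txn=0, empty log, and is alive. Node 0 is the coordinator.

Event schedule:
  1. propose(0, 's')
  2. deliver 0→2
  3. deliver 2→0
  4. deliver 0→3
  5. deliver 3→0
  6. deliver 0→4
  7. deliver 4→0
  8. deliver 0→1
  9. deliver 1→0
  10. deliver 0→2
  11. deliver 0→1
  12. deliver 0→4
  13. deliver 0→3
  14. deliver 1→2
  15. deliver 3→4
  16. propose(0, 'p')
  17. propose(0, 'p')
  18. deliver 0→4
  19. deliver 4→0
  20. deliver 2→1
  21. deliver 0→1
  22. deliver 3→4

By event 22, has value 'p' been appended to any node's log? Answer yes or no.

after 1 — propose(0,'s'): n0:coor/t1/[-]
after 2 — deliver 0→2: n2:part/t1/[-]
after 3 — deliver 2→0: ·
after 4 — deliver 0→3: n3:part/t1/[-]
after 5 — deliver 3→0: ·
after 6 — deliver 0→4: n4:part/t1/[-]
after 7 — deliver 4→0: ·
after 8 — deliver 0→1: n1:part/t1/[-]
after 9 — deliver 1→0: n0:coor/t1/[s]
after 10 — deliver 0→2: n2:part/t1/[s]
after 11 — deliver 0→1: n1:part/t1/[s]
after 12 — deliver 0→4: n4:part/t1/[s]
after 13 — deliver 0→3: n3:part/t1/[s]
after 14 — deliver 1→2: ·
after 15 — deliver 3→4: ·
after 16 — propose(0,'p'): n0:coor/t2/[s]
after 17 — propose(0,'p'): n0:coor/t3/[s]
after 18 — deliver 0→4: n4:part/t2/[s]
after 19 — deliver 4→0: ·
after 20 — deliver 2→1: ·
after 21 — deliver 0→1: n1:part/t2/[s]
after 22 — deliver 3→4: ·

no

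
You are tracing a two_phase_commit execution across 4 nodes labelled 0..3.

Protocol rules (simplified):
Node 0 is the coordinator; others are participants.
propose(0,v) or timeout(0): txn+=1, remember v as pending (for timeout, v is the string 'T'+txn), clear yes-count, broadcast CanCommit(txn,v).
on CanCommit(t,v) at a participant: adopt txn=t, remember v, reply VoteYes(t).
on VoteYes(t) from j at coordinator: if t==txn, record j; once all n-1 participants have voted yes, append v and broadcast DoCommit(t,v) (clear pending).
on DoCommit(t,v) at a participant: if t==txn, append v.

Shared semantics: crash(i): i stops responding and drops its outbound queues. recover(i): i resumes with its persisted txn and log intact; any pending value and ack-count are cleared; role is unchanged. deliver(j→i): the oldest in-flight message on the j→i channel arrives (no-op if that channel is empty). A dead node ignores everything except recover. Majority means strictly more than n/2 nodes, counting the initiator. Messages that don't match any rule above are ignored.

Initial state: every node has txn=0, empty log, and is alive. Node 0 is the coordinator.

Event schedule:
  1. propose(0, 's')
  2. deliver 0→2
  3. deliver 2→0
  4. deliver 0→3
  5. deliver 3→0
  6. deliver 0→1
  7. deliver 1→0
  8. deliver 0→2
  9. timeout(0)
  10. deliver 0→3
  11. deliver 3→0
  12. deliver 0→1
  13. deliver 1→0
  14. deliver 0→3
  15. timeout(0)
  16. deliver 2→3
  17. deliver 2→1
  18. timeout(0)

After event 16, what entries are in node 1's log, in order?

[1] propose(0,'s') → N0(coor t1 [-])
[2] deliver 0→2 → N2(part t1 [-])
[3] deliver 2→0 → ∅
[4] deliver 0→3 → N3(part t1 [-])
[5] deliver 3→0 → ∅
[6] deliver 0→1 → N1(part t1 [-])
[7] deliver 1→0 → N0(coor t1 [s])
[8] deliver 0→2 → N2(part t1 [s])
[9] timeout(0) → N0(coor t2 [s])
[10] deliver 0→3 → N3(part t1 [s])
[11] deliver 3→0 → ∅
[12] deliver 0→1 → N1(part t1 [s])
[13] deliver 1→0 → ∅
[14] deliver 0→3 → N3(part t2 [s])
[15] timeout(0) → N0(coor t3 [s])
[16] deliver 2→3 → ∅

s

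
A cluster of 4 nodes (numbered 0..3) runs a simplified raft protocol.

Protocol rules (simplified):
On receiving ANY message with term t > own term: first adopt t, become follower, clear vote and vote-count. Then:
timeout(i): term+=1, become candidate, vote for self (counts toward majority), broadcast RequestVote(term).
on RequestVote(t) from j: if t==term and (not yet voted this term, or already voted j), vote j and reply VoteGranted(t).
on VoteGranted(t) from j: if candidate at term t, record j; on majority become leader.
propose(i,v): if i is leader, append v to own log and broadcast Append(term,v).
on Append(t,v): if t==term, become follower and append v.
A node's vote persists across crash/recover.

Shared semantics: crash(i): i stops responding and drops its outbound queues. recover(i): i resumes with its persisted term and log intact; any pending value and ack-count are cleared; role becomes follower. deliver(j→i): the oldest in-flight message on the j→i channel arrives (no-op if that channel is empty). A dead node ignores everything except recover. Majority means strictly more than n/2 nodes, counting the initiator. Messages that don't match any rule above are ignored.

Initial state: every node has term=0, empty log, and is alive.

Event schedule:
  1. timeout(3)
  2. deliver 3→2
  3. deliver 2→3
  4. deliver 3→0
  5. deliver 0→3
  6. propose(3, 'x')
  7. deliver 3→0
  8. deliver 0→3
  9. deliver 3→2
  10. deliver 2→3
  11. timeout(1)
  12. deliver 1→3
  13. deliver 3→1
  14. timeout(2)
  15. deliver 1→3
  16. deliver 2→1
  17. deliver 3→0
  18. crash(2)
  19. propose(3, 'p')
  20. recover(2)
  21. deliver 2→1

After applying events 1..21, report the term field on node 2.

2

step 1 timeout(3): 3={cand,t=1,log=-}
step 2 deliver 3→2: 2={foll,t=1,log=-}
step 3 deliver 2→3: —
step 4 deliver 3→0: 0={foll,t=1,log=-}
step 5 deliver 0→3: 3={lead,t=1,log=-}
step 6 propose(3,'x'): 3={lead,t=1,log=x}
step 7 deliver 3→0: 0={foll,t=1,log=x}
step 8 deliver 0→3: —
step 9 deliver 3→2: 2={foll,t=1,log=x}
step 10 deliver 2→3: —
step 11 timeout(1): 1={cand,t=1,log=-}
step 12 deliver 1→3: —
step 13 deliver 3→1: —
step 14 timeout(2): 2={cand,t=2,log=x}
step 15 deliver 1→3: —
step 16 deliver 2→1: 1={foll,t=2,log=-}
step 17 deliver 3→0: —
step 18 crash(2): 2={✗cand,t=2,log=x}
step 19 propose(3,'p'): 3={lead,t=1,log=x,p}
step 20 recover(2): 2={foll,t=2,log=x}
step 21 deliver 2→1: —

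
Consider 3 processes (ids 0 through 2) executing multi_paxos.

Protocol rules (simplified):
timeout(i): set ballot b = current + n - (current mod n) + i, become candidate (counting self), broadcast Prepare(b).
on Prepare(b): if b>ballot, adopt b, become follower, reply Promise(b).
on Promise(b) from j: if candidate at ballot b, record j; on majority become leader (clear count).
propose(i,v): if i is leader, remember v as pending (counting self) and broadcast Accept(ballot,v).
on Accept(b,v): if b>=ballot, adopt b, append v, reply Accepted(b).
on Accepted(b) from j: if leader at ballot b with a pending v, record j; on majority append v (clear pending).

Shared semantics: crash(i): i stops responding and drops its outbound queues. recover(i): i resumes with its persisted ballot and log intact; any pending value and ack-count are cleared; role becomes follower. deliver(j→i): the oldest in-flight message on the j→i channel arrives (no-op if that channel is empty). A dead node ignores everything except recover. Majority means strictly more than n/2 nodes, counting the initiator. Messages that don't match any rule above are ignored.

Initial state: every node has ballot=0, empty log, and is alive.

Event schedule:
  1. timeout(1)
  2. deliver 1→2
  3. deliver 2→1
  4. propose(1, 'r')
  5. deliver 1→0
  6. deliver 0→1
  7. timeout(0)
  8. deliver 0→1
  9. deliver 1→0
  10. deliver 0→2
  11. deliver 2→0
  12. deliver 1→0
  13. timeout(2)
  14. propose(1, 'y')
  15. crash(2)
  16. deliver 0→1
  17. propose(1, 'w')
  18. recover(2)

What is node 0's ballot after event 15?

6

1. timeout(1):  <1:cand b4 ->
2. deliver 1→2:  <2:foll b4 ->
3. deliver 2→1:  <1:lead b4 ->
4. propose(1,'r'):  nop
5. deliver 1→0:  <0:foll b4 ->
6. deliver 0→1:  nop
7. timeout(0):  <0:cand b6 ->
8. deliver 0→1:  <1:foll b6 ->
9. deliver 1→0:  nop
10. deliver 0→2:  <2:foll b6 ->
11. deliver 2→0:  <0:lead b6 ->
12. deliver 1→0:  nop
13. timeout(2):  <2:cand b11 ->
14. propose(1,'y'):  nop
15. crash(2):  <2:✗cand b11 ->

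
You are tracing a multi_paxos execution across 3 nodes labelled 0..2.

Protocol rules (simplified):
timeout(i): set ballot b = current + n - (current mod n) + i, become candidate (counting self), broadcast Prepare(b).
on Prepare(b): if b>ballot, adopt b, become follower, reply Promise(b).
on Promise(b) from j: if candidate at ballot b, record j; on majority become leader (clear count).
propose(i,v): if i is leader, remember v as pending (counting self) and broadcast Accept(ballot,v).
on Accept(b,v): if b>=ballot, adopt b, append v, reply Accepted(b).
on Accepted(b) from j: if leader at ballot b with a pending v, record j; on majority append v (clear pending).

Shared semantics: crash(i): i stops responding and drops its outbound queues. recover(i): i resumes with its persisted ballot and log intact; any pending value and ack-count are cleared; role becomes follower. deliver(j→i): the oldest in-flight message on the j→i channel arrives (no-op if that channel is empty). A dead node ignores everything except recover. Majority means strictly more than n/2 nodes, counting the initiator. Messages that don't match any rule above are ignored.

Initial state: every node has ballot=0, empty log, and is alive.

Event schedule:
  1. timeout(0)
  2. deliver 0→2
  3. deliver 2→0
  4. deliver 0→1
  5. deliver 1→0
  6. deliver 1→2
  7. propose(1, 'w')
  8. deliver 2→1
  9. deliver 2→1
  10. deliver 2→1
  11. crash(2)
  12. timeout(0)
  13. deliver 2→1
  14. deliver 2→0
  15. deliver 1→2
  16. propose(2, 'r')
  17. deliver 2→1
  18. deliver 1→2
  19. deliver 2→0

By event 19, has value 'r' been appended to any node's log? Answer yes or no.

no

after 1 — timeout(0): n0:cand/b3/[-]
after 2 — deliver 0→2: n2:foll/b3/[-]
after 3 — deliver 2→0: n0:lead/b3/[-]
after 4 — deliver 0→1: n1:foll/b3/[-]
after 5 — deliver 1→0: ·
after 6 — deliver 1→2: ·
after 7 — propose(1,'w'): ·
after 8 — deliver 2→1: ·
after 9 — deliver 2→1: ·
after 10 — deliver 2→1: ·
after 11 — crash(2): n2:✗foll/b3/[-]
after 12 — timeout(0): n0:cand/b6/[-]
after 13 — deliver 2→1: ·
after 14 — deliver 2→0: ·
after 15 — deliver 1→2: ·
after 16 — propose(2,'r'): ·
after 17 — deliver 2→1: ·
after 18 — deliver 1→2: ·
after 19 — deliver 2→0: ·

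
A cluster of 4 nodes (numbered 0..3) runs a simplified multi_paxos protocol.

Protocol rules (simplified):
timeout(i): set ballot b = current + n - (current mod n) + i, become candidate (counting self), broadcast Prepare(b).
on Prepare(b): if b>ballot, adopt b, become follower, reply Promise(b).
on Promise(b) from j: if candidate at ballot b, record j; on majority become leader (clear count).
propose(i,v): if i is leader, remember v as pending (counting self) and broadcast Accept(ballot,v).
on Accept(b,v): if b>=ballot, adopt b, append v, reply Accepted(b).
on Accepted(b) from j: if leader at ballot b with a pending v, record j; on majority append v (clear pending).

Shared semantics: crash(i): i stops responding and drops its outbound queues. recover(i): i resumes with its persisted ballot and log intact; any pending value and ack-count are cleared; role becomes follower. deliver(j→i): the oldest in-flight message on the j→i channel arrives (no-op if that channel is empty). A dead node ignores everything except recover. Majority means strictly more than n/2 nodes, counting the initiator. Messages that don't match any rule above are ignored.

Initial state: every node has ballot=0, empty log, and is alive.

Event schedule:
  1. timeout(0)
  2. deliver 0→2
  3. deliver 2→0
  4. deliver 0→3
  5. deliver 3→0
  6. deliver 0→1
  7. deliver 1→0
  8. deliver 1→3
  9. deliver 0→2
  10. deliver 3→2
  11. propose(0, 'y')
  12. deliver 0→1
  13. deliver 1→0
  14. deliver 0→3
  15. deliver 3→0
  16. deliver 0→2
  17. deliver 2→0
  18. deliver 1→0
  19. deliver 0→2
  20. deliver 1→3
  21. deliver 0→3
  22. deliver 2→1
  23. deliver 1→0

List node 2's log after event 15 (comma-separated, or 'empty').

1. timeout(0):  <0:cand b4 ->
2. deliver 0→2:  <2:foll b4 ->
3. deliver 2→0:  nop
4. deliver 0→3:  <3:foll b4 ->
5. deliver 3→0:  <0:lead b4 ->
6. deliver 0→1:  <1:foll b4 ->
7. deliver 1→0:  nop
8. deliver 1→3:  nop
9. deliver 0→2:  nop
10. deliver 3→2:  nop
11. propose(0,'y'):  nop
12. deliver 0→1:  <1:foll b4 y>
13. deliver 1→0:  nop
14. deliver 0→3:  <3:foll b4 y>
15. deliver 3→0:  <0:lead b4 y>

empty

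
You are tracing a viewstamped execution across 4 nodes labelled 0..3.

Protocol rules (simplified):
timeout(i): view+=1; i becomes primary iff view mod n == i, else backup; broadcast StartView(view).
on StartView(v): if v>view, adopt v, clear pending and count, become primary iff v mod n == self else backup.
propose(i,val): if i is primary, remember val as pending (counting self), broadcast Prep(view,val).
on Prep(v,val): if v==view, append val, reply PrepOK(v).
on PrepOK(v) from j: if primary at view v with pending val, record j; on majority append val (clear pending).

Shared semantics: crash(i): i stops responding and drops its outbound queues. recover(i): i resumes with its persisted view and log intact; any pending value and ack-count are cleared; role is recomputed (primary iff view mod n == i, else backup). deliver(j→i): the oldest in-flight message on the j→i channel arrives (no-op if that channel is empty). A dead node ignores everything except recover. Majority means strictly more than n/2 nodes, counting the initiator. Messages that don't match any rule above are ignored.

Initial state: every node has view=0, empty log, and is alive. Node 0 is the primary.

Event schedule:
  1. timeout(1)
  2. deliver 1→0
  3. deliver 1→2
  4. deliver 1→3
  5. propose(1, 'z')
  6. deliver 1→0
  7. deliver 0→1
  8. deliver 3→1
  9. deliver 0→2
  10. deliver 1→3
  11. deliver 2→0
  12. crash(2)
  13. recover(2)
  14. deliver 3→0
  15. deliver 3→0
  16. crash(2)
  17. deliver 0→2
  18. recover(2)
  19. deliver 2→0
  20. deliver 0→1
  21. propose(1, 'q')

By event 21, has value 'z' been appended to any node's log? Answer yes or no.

step 1 timeout(1): 1={prim,v=1,log=-}
step 2 deliver 1→0: 0={back,v=1,log=-}
step 3 deliver 1→2: 2={back,v=1,log=-}
step 4 deliver 1→3: 3={back,v=1,log=-}
step 5 propose(1,'z'): —
step 6 deliver 1→0: 0={back,v=1,log=z}
step 7 deliver 0→1: —
step 8 deliver 3→1: —
step 9 deliver 0→2: —
step 10 deliver 1→3: 3={back,v=1,log=z}
step 11 deliver 2→0: —
step 12 crash(2): 2={✗back,v=1,log=-}
step 13 recover(2): 2={back,v=1,log=-}
step 14 deliver 3→0: —
step 15 deliver 3→0: —
step 16 crash(2): 2={✗back,v=1,log=-}
step 17 deliver 0→2: —
step 18 recover(2): 2={back,v=1,log=-}
step 19 deliver 2→0: —
step 20 deliver 0→1: —
step 21 propose(1,'q'): —

yes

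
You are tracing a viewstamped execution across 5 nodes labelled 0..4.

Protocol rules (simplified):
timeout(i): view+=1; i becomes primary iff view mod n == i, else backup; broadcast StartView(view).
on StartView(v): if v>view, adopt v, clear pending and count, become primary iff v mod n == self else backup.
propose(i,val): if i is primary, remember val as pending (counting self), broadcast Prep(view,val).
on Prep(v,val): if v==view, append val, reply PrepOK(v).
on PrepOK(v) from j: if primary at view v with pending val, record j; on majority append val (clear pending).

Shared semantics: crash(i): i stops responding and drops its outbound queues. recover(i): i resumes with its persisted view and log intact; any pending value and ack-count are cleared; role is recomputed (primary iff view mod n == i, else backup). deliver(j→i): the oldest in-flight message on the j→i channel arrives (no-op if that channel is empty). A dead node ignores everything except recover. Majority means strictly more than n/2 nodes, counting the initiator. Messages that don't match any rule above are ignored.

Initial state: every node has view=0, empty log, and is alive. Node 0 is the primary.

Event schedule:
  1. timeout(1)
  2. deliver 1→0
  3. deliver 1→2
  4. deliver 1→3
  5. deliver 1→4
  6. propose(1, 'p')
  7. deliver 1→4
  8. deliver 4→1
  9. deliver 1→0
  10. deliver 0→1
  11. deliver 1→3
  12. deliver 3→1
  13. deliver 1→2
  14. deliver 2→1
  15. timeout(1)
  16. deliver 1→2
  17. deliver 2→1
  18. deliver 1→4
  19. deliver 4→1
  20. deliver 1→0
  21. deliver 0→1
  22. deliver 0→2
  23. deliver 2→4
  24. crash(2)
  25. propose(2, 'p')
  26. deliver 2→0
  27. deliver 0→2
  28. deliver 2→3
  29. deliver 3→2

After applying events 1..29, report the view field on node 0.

2

[1] timeout(1) → N1(prim v1 [-])
[2] deliver 1→0 → N0(back v1 [-])
[3] deliver 1→2 → N2(back v1 [-])
[4] deliver 1→3 → N3(back v1 [-])
[5] deliver 1→4 → N4(back v1 [-])
[6] propose(1,'p') → ∅
[7] deliver 1→4 → N4(back v1 [p])
[8] deliver 4→1 → ∅
[9] deliver 1→0 → N0(back v1 [p])
[10] deliver 0→1 → N1(prim v1 [p])
[11] deliver 1→3 → N3(back v1 [p])
[12] deliver 3→1 → ∅
[13] deliver 1→2 → N2(back v1 [p])
[14] deliver 2→1 → ∅
[15] timeout(1) → N1(back v2 [p])
[16] deliver 1→2 → N2(prim v2 [p])
[17] deliver 2→1 → ∅
[18] deliver 1→4 → N4(back v2 [p])
[19] deliver 4→1 → ∅
[20] deliver 1→0 → N0(back v2 [p])
[21] deliver 0→1 → ∅
[22] deliver 0→2 → ∅
[23] deliver 2→4 → ∅
[24] crash(2) → N2(✗prim v2 [p])
[25] propose(2,'p') → ∅
[26] deliver 2→0 → ∅
[27] deliver 0→2 → ∅
[28] deliver 2→3 → ∅
[29] deliver 3→2 → ∅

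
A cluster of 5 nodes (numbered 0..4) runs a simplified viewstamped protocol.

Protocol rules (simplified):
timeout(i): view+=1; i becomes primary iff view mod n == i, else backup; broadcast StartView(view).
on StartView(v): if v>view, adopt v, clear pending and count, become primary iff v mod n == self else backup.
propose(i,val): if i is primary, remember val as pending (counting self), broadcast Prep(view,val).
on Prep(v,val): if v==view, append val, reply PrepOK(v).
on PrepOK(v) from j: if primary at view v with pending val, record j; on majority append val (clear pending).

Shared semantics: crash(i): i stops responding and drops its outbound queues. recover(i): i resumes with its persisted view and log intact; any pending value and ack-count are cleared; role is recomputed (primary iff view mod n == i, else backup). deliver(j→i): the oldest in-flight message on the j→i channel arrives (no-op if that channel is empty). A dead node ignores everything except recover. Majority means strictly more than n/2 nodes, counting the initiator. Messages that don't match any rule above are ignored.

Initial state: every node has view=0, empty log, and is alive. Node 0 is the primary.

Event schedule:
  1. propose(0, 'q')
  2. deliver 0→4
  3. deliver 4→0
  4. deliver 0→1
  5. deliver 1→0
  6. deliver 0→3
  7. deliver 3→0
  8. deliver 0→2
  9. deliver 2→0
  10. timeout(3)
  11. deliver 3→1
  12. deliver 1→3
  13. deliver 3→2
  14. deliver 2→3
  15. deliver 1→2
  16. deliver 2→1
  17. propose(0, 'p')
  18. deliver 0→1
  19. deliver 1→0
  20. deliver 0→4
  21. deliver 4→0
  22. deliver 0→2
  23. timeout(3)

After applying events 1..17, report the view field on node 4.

0

after 1 — propose(0,'q'): ·
after 2 — deliver 0→4: n4:back/v0/[q]
after 3 — deliver 4→0: ·
after 4 — deliver 0→1: n1:back/v0/[q]
after 5 — deliver 1→0: n0:prim/v0/[q]
after 6 — deliver 0→3: n3:back/v0/[q]
after 7 — deliver 3→0: ·
after 8 — deliver 0→2: n2:back/v0/[q]
after 9 — deliver 2→0: ·
after 10 — timeout(3): n3:back/v1/[q]
after 11 — deliver 3→1: n1:prim/v1/[q]
after 12 — deliver 1→3: ·
after 13 — deliver 3→2: n2:back/v1/[q]
after 14 — deliver 2→3: ·
after 15 — deliver 1→2: ·
after 16 — deliver 2→1: ·
after 17 — propose(0,'p'): ·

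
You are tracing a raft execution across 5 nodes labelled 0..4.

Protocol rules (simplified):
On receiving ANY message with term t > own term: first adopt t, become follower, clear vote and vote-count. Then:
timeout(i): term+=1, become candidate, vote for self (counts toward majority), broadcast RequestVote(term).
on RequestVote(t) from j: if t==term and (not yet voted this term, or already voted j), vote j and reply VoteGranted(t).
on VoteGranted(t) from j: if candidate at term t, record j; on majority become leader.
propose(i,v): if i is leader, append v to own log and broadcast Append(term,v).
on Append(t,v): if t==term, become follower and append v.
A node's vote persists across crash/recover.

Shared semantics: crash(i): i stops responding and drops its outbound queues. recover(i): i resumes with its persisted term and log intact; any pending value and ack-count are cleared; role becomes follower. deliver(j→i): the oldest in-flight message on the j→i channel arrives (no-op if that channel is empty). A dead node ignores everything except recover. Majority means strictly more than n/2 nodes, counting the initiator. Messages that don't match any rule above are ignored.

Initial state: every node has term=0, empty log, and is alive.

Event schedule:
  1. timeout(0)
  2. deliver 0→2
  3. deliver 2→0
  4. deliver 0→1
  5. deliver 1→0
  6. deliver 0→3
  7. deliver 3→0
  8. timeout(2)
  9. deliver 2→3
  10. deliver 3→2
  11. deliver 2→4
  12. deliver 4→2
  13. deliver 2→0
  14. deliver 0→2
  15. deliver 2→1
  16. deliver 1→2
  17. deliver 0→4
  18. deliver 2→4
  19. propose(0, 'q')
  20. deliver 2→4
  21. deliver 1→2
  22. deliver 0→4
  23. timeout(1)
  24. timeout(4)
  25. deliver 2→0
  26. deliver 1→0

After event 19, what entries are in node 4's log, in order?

1. timeout(0):  <0:cand t1 ->
2. deliver 0→2:  <2:foll t1 ->
3. deliver 2→0:  nop
4. deliver 0→1:  <1:foll t1 ->
5. deliver 1→0:  <0:lead t1 ->
6. deliver 0→3:  <3:foll t1 ->
7. deliver 3→0:  nop
8. timeout(2):  <2:cand t2 ->
9. deliver 2→3:  <3:foll t2 ->
10. deliver 3→2:  nop
11. deliver 2→4:  <4:foll t2 ->
12. deliver 4→2:  <2:lead t2 ->
13. deliver 2→0:  <0:foll t2 ->
14. deliver 0→2:  nop
15. deliver 2→1:  <1:foll t2 ->
16. deliver 1→2:  nop
17. deliver 0→4:  nop
18. deliver 2→4:  nop
19. propose(0,'q'):  nop

empty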